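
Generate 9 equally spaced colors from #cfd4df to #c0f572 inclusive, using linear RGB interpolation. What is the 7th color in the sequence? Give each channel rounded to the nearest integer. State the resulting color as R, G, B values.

With 9 swatches and endpoints inclusive, swatch 7 sits at t = (7 − 1)/(9 − 1) = 6/8 ≈ 0.75.
#cfd4df → (207, 212, 223); #c0f572 → (192, 245, 114).
R = 207 + 0.75 × (192 − 207) = 195.75 → 196
G = 212 + 0.75 × (245 − 212) = 236.75 → 237
B = 223 + 0.75 × (114 − 223) = 141.25 → 141

(196, 237, 141)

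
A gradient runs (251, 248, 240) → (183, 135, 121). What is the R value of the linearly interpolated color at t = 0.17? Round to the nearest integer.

R = 251 + 0.17 × (183 − 251) = 239.44 → 239

239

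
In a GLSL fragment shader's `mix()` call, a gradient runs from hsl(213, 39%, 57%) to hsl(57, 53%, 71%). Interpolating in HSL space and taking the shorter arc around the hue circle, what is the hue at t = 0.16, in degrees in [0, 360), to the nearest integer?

188

Hue arc: Δh = 57 − 213 = -156° (|Δh| ≤ 180, already the shorter path).
H = 213 + 0.16 × (-156) = 188.04 → 188°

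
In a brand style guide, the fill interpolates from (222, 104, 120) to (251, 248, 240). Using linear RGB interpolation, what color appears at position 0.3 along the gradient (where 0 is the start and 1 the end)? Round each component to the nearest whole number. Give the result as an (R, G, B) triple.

(231, 147, 156)

R = 222 + 0.3 × (251 − 222) = 222 + 0.3 × 29 = 230.7 → 231
G = 104 + 0.3 × (248 − 104) = 104 + 0.3 × 144 = 147.2 → 147
B = 120 + 0.3 × (240 − 120) = 120 + 0.3 × 120 = 156 → 156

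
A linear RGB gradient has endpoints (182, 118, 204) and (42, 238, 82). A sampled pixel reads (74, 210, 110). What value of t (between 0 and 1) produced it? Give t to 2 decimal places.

Invert the lerp on the R channel (largest span, 140): t = (74 − 182) / (42 − 182) = -108/-140 = 0.77143.
Check on G: (210 − 118)/(238 − 118) = 0.7667 ✓

0.77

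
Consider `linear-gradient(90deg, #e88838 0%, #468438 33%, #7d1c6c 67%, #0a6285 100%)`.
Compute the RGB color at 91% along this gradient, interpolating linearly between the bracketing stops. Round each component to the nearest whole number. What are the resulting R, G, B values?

(41, 79, 126)

91% lies between the 67% and 100% stops, so the local fraction is t = (91 − 67)/(100 − 67) = 24/33 ≈ 0.7273.
#7d1c6c → (125, 28, 108); #0a6285 → (10, 98, 133).
R = 125 + 0.7273 × (10 − 125) = 41.361 → 41
G = 28 + 0.7273 × (98 − 28) = 78.911 → 79
B = 108 + 0.7273 × (133 − 108) = 126.183 → 126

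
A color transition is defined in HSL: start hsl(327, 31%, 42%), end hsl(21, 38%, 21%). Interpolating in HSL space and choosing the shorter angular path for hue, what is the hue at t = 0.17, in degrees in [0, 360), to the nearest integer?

Hue: 21 − 327 = -306°, but |-306| > 180 so the shorter arc goes the other way: Δh = -306 + 360 = 54°.
H = 327 + 0.17 × (54) = 336.18 → 336°

336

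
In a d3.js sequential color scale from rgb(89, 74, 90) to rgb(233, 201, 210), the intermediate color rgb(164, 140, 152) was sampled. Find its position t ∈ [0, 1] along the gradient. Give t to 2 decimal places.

Invert the lerp on the R channel (largest span, 144): t = (164 − 89) / (233 − 89) = 75/144 = 0.52083.
Check on G: (140 − 74)/(201 − 74) = 0.5197 ✓

0.52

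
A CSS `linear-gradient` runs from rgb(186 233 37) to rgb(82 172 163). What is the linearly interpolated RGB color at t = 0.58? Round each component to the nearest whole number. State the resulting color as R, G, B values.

R = 186 + 0.58 × (82 − 186) = 186 + 0.58 × -104 = 125.68 → 126
G = 233 + 0.58 × (172 − 233) = 233 + 0.58 × -61 = 197.62 → 198
B = 37 + 0.58 × (163 − 37) = 37 + 0.58 × 126 = 110.08 → 110
So the blended color is (126, 198, 110), about #7ec66e.

(126, 198, 110)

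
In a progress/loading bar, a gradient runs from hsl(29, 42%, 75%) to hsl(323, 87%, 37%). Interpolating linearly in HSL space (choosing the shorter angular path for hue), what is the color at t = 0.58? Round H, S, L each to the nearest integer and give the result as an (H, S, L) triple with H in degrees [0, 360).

(351, 68, 53)

Hue: 323 − 29 = 294°, but |294| > 180 so the shorter arc goes the other way: Δh = 294 − 360 = -66°.
H = 29 + 0.58 × (-66) = -9.28 → -9 → -9 mod 360 = 351°
S = 42 + 0.58 × (87 − 42) = 68.1 → 68%
L = 75 + 0.58 × (37 − 75) = 52.96 → 53%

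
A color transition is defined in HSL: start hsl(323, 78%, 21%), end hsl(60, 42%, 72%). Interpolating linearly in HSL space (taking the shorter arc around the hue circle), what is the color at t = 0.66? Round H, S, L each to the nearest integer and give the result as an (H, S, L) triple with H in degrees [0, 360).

Hue: 60 − 323 = -263°, but |-263| > 180 so the shorter arc goes the other way: Δh = -263 + 360 = 97°.
H = 323 + 0.66 × (97) = 387.02 → 387 → 387 mod 360 = 27°
S = 78 + 0.66 × (42 − 78) = 54.24 → 54%
L = 21 + 0.66 × (72 − 21) = 54.66 → 55%

(27, 54, 55)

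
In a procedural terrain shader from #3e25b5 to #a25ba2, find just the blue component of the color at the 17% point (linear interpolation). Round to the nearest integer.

B₁ = 181 (from #3e25b5), B₂ = 162 (from #a25ba2).
B = 181 + 0.17 × (162 − 181) = 177.77 → 178

178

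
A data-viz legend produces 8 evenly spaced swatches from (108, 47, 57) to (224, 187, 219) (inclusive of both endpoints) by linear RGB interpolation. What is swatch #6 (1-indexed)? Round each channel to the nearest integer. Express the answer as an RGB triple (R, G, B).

(191, 147, 173)

With 8 swatches and endpoints inclusive, swatch 6 sits at t = (6 − 1)/(8 − 1) = 5/7 ≈ 0.7143.
R = 108 + 0.7143 × (224 − 108) = 190.859 → 191
G = 47 + 0.7143 × (187 − 47) = 147.002 → 147
B = 57 + 0.7143 × (219 − 57) = 172.717 → 173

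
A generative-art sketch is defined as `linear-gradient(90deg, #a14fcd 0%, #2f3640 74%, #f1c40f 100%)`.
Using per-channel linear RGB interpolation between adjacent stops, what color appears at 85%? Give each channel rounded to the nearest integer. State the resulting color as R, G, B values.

(129, 114, 43)

85% lies between the 74% and 100% stops, so the local fraction is t = (85 − 74)/(100 − 74) = 11/26 ≈ 0.4231.
#2f3640 → (47, 54, 64); #f1c40f → (241, 196, 15).
R = 47 + 0.4231 × (241 − 47) = 129.081 → 129
G = 54 + 0.4231 × (196 − 54) = 114.08 → 114
B = 64 + 0.4231 × (15 − 64) = 43.268 → 43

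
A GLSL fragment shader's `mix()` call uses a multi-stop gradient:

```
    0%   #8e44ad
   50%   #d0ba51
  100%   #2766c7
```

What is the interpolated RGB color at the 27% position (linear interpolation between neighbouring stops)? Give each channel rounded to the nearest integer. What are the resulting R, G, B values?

(178, 132, 123)

27% lies between the 0% and 50% stops, so the local fraction is t = (27 − 0)/(50 − 0) = 27/50 ≈ 0.54.
#8e44ad → (142, 68, 173); #d0ba51 → (208, 186, 81).
R = 142 + 0.54 × (208 − 142) = 177.64 → 178
G = 68 + 0.54 × (186 − 68) = 131.72 → 132
B = 173 + 0.54 × (81 − 173) = 123.32 → 123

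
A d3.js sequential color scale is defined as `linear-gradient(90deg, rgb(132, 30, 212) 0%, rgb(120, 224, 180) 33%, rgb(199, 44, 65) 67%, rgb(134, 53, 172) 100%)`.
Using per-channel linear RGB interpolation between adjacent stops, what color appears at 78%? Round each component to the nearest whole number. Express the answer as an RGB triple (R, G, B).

(177, 47, 101)

78% lies between the 67% and 100% stops, so the local fraction is t = (78 − 67)/(100 − 67) = 11/33 ≈ 0.3333.
R = 199 + 0.3333 × (134 − 199) = 177.335 → 177
G = 44 + 0.3333 × (53 − 44) = 47 → 47
B = 65 + 0.3333 × (172 − 65) = 100.663 → 101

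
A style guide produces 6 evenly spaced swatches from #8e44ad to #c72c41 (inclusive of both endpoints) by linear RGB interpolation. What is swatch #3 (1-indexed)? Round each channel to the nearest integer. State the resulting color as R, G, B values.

(165, 58, 130)

With 6 swatches and endpoints inclusive, swatch 3 sits at t = (3 − 1)/(6 − 1) = 2/5 ≈ 0.4.
#8e44ad → (142, 68, 173); #c72c41 → (199, 44, 65).
R = 142 + 0.4 × (199 − 142) = 164.8 → 165
G = 68 + 0.4 × (44 − 68) = 58.4 → 58
B = 173 + 0.4 × (65 − 173) = 129.8 → 130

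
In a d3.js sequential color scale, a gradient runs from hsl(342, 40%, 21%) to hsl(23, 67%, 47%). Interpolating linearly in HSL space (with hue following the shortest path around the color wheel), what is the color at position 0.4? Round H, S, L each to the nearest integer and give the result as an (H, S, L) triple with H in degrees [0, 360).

Hue: 23 − 342 = -319°, but |-319| > 180 so the shorter arc goes the other way: Δh = -319 + 360 = 41°.
H = 342 + 0.4 × (41) = 358.4 → 358°
S = 40 + 0.4 × (67 − 40) = 50.8 → 51%
L = 21 + 0.4 × (47 − 21) = 31.4 → 31%

(358, 51, 31)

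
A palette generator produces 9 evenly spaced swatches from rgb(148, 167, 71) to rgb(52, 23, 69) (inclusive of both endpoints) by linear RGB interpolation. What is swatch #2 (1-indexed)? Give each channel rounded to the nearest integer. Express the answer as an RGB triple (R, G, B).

With 9 swatches and endpoints inclusive, swatch 2 sits at t = (2 − 1)/(9 − 1) = 1/8 ≈ 0.125.
R = 148 + 0.125 × (52 − 148) = 136 → 136
G = 167 + 0.125 × (23 − 167) = 149 → 149
B = 71 + 0.125 × (69 − 71) = 70.75 → 71

(136, 149, 71)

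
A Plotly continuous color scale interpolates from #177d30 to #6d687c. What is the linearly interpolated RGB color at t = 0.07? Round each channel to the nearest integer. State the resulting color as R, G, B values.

(29, 124, 53)

#177d30 → (23, 125, 48); #6d687c → (109, 104, 124).
R = 23 + 0.07 × (109 − 23) = 23 + 0.07 × 86 = 29.02 → 29
G = 125 + 0.07 × (104 − 125) = 125 + 0.07 × -21 = 123.53 → 124
B = 48 + 0.07 × (124 − 48) = 48 + 0.07 × 76 = 53.32 → 53
So the blended color is (29, 124, 53), about #1d7c35.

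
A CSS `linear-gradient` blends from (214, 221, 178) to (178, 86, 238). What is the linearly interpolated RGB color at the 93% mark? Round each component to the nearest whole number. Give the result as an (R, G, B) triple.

93% corresponds to t = 0.93.
R = 214 + 0.93 × (178 − 214) = 214 + 0.93 × -36 = 180.52 → 181
G = 221 + 0.93 × (86 − 221) = 221 + 0.93 × -135 = 95.45 → 95
B = 178 + 0.93 × (238 − 178) = 178 + 0.93 × 60 = 233.8 → 234
So the blended color is (181, 95, 234), about #b55fea.

(181, 95, 234)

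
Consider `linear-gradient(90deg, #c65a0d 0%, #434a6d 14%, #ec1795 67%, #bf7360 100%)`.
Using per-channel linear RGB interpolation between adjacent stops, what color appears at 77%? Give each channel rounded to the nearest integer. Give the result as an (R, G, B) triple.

77% lies between the 67% and 100% stops, so the local fraction is t = (77 − 67)/(100 − 67) = 10/33 ≈ 0.303.
#ec1795 → (236, 23, 149); #bf7360 → (191, 115, 96).
R = 236 + 0.303 × (191 − 236) = 222.365 → 222
G = 23 + 0.303 × (115 − 23) = 50.876 → 51
B = 149 + 0.303 × (96 − 149) = 132.941 → 133

(222, 51, 133)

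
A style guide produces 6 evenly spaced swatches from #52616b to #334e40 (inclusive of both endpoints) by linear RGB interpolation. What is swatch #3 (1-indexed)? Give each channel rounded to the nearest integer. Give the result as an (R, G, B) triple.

With 6 swatches and endpoints inclusive, swatch 3 sits at t = (3 − 1)/(6 − 1) = 2/5 ≈ 0.4.
#52616b → (82, 97, 107); #334e40 → (51, 78, 64).
R = 82 + 0.4 × (51 − 82) = 69.6 → 70
G = 97 + 0.4 × (78 − 97) = 89.4 → 89
B = 107 + 0.4 × (64 − 107) = 89.8 → 90

(70, 89, 90)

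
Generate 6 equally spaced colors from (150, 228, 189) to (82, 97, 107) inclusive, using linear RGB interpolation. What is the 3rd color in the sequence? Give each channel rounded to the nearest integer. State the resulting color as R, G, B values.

(123, 176, 156)

With 6 swatches and endpoints inclusive, swatch 3 sits at t = (3 − 1)/(6 − 1) = 2/5 ≈ 0.4.
R = 150 + 0.4 × (82 − 150) = 122.8 → 123
G = 228 + 0.4 × (97 − 228) = 175.6 → 176
B = 189 + 0.4 × (107 − 189) = 156.2 → 156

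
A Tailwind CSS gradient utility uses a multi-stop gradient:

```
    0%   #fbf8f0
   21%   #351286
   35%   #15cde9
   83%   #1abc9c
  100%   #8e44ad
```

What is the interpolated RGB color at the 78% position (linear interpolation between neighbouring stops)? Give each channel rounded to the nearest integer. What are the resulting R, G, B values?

78% lies between the 35% and 83% stops, so the local fraction is t = (78 − 35)/(83 − 35) = 43/48 ≈ 0.8958.
#15cde9 → (21, 205, 233); #1abc9c → (26, 188, 156).
R = 21 + 0.8958 × (26 − 21) = 25.479 → 25
G = 205 + 0.8958 × (188 − 205) = 189.771 → 190
B = 233 + 0.8958 × (156 − 233) = 164.023 → 164

(25, 190, 164)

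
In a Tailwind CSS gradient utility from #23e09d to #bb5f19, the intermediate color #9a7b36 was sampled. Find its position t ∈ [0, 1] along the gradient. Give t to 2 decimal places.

Invert the lerp on the R channel (largest span, 152): t = (154 − 35) / (187 − 35) = 119/152 = 0.78289.
Check on G: (123 − 224)/(95 − 224) = 0.7829 ✓

0.78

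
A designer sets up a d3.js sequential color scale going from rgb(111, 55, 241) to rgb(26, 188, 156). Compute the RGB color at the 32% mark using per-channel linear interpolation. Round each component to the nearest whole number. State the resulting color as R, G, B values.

(84, 98, 214)

32% corresponds to t = 0.32.
R = 111 + 0.32 × (26 − 111) = 111 + 0.32 × -85 = 83.8 → 84
G = 55 + 0.32 × (188 − 55) = 55 + 0.32 × 133 = 97.56 → 98
B = 241 + 0.32 × (156 − 241) = 241 + 0.32 × -85 = 213.8 → 214
So the blended color is (84, 98, 214), about #5462d6.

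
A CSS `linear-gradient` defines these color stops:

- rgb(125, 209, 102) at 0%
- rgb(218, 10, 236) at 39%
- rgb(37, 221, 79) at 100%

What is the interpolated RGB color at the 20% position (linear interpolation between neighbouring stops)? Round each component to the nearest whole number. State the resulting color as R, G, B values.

20% lies between the 0% and 39% stops, so the local fraction is t = (20 − 0)/(39 − 0) = 20/39 ≈ 0.5128.
R = 125 + 0.5128 × (218 − 125) = 172.69 → 173
G = 209 + 0.5128 × (10 − 209) = 106.953 → 107
B = 102 + 0.5128 × (236 − 102) = 170.715 → 171

(173, 107, 171)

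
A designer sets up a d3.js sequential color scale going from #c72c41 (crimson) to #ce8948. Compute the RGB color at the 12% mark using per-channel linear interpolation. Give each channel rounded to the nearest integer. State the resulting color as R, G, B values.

(200, 55, 66)

#c72c41 → (199, 44, 65); #ce8948 → (206, 137, 72).
12% corresponds to t = 0.12.
R = 199 + 0.12 × (206 − 199) = 199 + 0.12 × 7 = 199.84 → 200
G = 44 + 0.12 × (137 − 44) = 44 + 0.12 × 93 = 55.16 → 55
B = 65 + 0.12 × (72 − 65) = 65 + 0.12 × 7 = 65.84 → 66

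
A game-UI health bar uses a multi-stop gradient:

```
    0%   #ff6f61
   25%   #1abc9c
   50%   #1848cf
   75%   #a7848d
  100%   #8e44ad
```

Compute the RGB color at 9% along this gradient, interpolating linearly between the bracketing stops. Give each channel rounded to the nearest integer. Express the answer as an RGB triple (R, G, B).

9% lies between the 0% and 25% stops, so the local fraction is t = (9 − 0)/(25 − 0) = 9/25 ≈ 0.36.
#ff6f61 → (255, 111, 97); #1abc9c → (26, 188, 156).
R = 255 + 0.36 × (26 − 255) = 172.56 → 173
G = 111 + 0.36 × (188 − 111) = 138.72 → 139
B = 97 + 0.36 × (156 − 97) = 118.24 → 118

(173, 139, 118)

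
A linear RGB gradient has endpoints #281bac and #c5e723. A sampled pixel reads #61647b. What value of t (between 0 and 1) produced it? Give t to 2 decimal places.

Invert the lerp on the G channel (largest span, 204): t = (100 − 27) / (231 − 27) = 73/204 = 0.35784.
Check on R: (97 − 40)/(197 − 40) = 0.3631 ✓

0.36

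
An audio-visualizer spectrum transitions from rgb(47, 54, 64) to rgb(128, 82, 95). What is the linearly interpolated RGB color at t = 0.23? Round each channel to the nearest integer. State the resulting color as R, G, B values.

R = 47 + 0.23 × (128 − 47) = 47 + 0.23 × 81 = 65.63 → 66
G = 54 + 0.23 × (82 − 54) = 54 + 0.23 × 28 = 60.44 → 60
B = 64 + 0.23 × (95 − 64) = 64 + 0.23 × 31 = 71.13 → 71
So the blended color is (66, 60, 71), about #423c47.

(66, 60, 71)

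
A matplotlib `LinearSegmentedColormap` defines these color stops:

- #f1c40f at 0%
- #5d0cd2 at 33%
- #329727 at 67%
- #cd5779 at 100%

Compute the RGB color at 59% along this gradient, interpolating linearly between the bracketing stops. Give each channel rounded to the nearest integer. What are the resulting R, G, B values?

(60, 118, 79)

59% lies between the 33% and 67% stops, so the local fraction is t = (59 − 33)/(67 − 33) = 26/34 ≈ 0.7647.
#5d0cd2 → (93, 12, 210); #329727 → (50, 151, 39).
R = 93 + 0.7647 × (50 − 93) = 60.118 → 60
G = 12 + 0.7647 × (151 − 12) = 118.293 → 118
B = 210 + 0.7647 × (39 − 210) = 79.236 → 79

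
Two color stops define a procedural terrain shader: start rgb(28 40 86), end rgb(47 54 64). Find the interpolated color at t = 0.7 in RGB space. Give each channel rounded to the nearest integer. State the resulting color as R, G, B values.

R = 28 + 0.7 × (47 − 28) = 28 + 0.7 × 19 = 41.3 → 41
G = 40 + 0.7 × (54 − 40) = 40 + 0.7 × 14 = 49.8 → 50
B = 86 + 0.7 × (64 − 86) = 86 + 0.7 × -22 = 70.6 → 71
So the blended color is (41, 50, 71), about #293247.

(41, 50, 71)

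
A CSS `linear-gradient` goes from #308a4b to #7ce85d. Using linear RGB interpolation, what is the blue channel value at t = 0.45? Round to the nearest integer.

83

B₁ = 75 (from #308a4b), B₂ = 93 (from #7ce85d).
B = 75 + 0.45 × (93 − 75) = 83.1 → 83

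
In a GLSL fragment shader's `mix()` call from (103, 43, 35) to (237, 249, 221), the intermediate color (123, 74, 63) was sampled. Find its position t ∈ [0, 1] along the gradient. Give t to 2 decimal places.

0.15

Invert the lerp on the G channel (largest span, 206): t = (74 − 43) / (249 − 43) = 31/206 = 0.15049.
Check on R: (123 − 103)/(237 − 103) = 0.1493 ✓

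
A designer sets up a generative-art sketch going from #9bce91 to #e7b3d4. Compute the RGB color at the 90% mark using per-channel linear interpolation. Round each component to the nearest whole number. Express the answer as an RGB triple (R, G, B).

(223, 182, 205)

#9bce91 → (155, 206, 145); #e7b3d4 → (231, 179, 212).
90% corresponds to t = 0.9.
R = 155 + 0.9 × (231 − 155) = 155 + 0.9 × 76 = 223.4 → 223
G = 206 + 0.9 × (179 − 206) = 206 + 0.9 × -27 = 181.7 → 182
B = 145 + 0.9 × (212 − 145) = 145 + 0.9 × 67 = 205.3 → 205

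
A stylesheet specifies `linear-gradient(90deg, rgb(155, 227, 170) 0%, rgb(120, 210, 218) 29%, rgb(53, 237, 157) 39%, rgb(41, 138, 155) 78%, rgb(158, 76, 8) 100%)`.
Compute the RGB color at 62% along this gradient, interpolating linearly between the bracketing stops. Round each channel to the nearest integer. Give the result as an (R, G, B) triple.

62% lies between the 39% and 78% stops, so the local fraction is t = (62 − 39)/(78 − 39) = 23/39 ≈ 0.5897.
R = 53 + 0.5897 × (41 − 53) = 45.924 → 46
G = 237 + 0.5897 × (138 − 237) = 178.62 → 179
B = 157 + 0.5897 × (155 − 157) = 155.821 → 156

(46, 179, 156)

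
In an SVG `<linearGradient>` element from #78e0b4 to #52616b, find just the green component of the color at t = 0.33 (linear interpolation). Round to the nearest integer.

G₁ = 224 (from #78e0b4), G₂ = 97 (from #52616b).
G = 224 + 0.33 × (97 − 224) = 182.09 → 182

182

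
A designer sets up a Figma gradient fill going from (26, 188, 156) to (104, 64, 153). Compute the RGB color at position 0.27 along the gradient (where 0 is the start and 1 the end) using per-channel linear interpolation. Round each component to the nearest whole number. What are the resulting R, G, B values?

(47, 155, 155)

R = 26 + 0.27 × (104 − 26) = 26 + 0.27 × 78 = 47.06 → 47
G = 188 + 0.27 × (64 − 188) = 188 + 0.27 × -124 = 154.52 → 155
B = 156 + 0.27 × (153 − 156) = 156 + 0.27 × -3 = 155.19 → 155
So the blended color is (47, 155, 155), about #2f9b9b.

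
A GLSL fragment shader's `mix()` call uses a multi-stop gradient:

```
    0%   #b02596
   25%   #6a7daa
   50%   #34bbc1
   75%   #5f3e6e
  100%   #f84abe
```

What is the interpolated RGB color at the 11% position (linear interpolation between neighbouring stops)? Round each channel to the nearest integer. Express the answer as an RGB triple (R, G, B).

11% lies between the 0% and 25% stops, so the local fraction is t = (11 − 0)/(25 − 0) = 11/25 ≈ 0.44.
#b02596 → (176, 37, 150); #6a7daa → (106, 125, 170).
R = 176 + 0.44 × (106 − 176) = 145.2 → 145
G = 37 + 0.44 × (125 − 37) = 75.72 → 76
B = 150 + 0.44 × (170 − 150) = 158.8 → 159

(145, 76, 159)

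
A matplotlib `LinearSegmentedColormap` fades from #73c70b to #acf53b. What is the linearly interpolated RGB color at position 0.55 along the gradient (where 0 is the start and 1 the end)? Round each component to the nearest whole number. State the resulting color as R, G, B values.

(146, 224, 37)

#73c70b → (115, 199, 11); #acf53b → (172, 245, 59).
R = 115 + 0.55 × (172 − 115) = 115 + 0.55 × 57 = 146.35 → 146
G = 199 + 0.55 × (245 − 199) = 199 + 0.55 × 46 = 224.3 → 224
B = 11 + 0.55 × (59 − 11) = 11 + 0.55 × 48 = 37.4 → 37
So the blended color is (146, 224, 37), about #92e025.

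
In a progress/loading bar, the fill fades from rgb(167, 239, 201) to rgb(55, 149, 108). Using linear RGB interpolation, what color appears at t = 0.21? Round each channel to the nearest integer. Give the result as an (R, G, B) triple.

(143, 220, 181)

R = 167 + 0.21 × (55 − 167) = 167 + 0.21 × -112 = 143.48 → 143
G = 239 + 0.21 × (149 − 239) = 239 + 0.21 × -90 = 220.1 → 220
B = 201 + 0.21 × (108 − 201) = 201 + 0.21 × -93 = 181.47 → 181
So the blended color is (143, 220, 181), about #8fdcb5.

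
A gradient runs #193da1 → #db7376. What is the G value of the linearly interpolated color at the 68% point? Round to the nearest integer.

G₁ = 61 (from #193da1), G₂ = 115 (from #db7376).
G = 61 + 0.68 × (115 − 61) = 97.72 → 98

98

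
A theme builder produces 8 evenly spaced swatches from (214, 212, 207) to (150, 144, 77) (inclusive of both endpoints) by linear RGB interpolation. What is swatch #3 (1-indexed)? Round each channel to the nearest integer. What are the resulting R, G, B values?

(196, 193, 170)

With 8 swatches and endpoints inclusive, swatch 3 sits at t = (3 − 1)/(8 − 1) = 2/7 ≈ 0.2857.
R = 214 + 0.2857 × (150 − 214) = 195.715 → 196
G = 212 + 0.2857 × (144 − 212) = 192.572 → 193
B = 207 + 0.2857 × (77 − 207) = 169.859 → 170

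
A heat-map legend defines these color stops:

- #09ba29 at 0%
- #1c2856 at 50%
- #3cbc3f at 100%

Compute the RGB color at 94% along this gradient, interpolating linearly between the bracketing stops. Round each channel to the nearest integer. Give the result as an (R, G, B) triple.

(56, 170, 66)

94% lies between the 50% and 100% stops, so the local fraction is t = (94 − 50)/(100 − 50) = 44/50 ≈ 0.88.
#1c2856 → (28, 40, 86); #3cbc3f → (60, 188, 63).
R = 28 + 0.88 × (60 − 28) = 56.16 → 56
G = 40 + 0.88 × (188 − 40) = 170.24 → 170
B = 86 + 0.88 × (63 − 86) = 65.76 → 66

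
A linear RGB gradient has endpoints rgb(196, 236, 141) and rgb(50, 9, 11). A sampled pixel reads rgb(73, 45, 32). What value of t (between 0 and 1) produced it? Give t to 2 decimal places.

0.84

Invert the lerp on the G channel (largest span, 227): t = (45 − 236) / (9 − 236) = -191/-227 = 0.84141.
Check on R: (73 − 196)/(50 − 196) = 0.8425 ✓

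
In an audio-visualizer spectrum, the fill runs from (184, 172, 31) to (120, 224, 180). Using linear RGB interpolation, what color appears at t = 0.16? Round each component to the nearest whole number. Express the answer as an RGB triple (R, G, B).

(174, 180, 55)

R = 184 + 0.16 × (120 − 184) = 184 + 0.16 × -64 = 173.76 → 174
G = 172 + 0.16 × (224 − 172) = 172 + 0.16 × 52 = 180.32 → 180
B = 31 + 0.16 × (180 − 31) = 31 + 0.16 × 149 = 54.84 → 55
So the blended color is (174, 180, 55), about #aeb437.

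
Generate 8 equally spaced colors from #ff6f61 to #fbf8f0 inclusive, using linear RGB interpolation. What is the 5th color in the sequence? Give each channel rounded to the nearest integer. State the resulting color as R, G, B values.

With 8 swatches and endpoints inclusive, swatch 5 sits at t = (5 − 1)/(8 − 1) = 4/7 ≈ 0.5714.
#ff6f61 → (255, 111, 97); #fbf8f0 → (251, 248, 240).
R = 255 + 0.5714 × (251 − 255) = 252.714 → 253
G = 111 + 0.5714 × (248 − 111) = 189.282 → 189
B = 97 + 0.5714 × (240 − 97) = 178.71 → 179

(253, 189, 179)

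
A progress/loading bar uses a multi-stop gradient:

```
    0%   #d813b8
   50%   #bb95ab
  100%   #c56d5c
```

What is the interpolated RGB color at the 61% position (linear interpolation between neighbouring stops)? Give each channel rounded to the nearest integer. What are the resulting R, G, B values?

(189, 140, 154)

61% lies between the 50% and 100% stops, so the local fraction is t = (61 − 50)/(100 − 50) = 11/50 ≈ 0.22.
#bb95ab → (187, 149, 171); #c56d5c → (197, 109, 92).
R = 187 + 0.22 × (197 − 187) = 189.2 → 189
G = 149 + 0.22 × (109 − 149) = 140.2 → 140
B = 171 + 0.22 × (92 − 171) = 153.62 → 154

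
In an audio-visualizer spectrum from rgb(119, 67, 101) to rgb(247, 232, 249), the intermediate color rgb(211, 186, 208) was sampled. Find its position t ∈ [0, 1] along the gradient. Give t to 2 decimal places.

0.72

Invert the lerp on the G channel (largest span, 165): t = (186 − 67) / (232 − 67) = 119/165 = 0.72121.
Check on R: (211 − 119)/(247 − 119) = 0.7188 ✓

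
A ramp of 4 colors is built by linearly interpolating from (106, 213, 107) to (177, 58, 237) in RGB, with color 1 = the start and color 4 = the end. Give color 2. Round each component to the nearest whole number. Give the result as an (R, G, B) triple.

With 4 swatches and endpoints inclusive, swatch 2 sits at t = (2 − 1)/(4 − 1) = 1/3 ≈ 0.3333.
R = 106 + 0.3333 × (177 − 106) = 129.664 → 130
G = 213 + 0.3333 × (58 − 213) = 161.339 → 161
B = 107 + 0.3333 × (237 − 107) = 150.329 → 150

(130, 161, 150)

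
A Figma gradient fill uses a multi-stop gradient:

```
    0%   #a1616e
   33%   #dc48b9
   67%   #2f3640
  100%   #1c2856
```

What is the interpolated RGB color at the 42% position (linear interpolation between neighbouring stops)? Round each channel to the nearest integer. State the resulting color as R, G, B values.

42% lies between the 33% and 67% stops, so the local fraction is t = (42 − 33)/(67 − 33) = 9/34 ≈ 0.2647.
#dc48b9 → (220, 72, 185); #2f3640 → (47, 54, 64).
R = 220 + 0.2647 × (47 − 220) = 174.207 → 174
G = 72 + 0.2647 × (54 − 72) = 67.235 → 67
B = 185 + 0.2647 × (64 − 185) = 152.971 → 153

(174, 67, 153)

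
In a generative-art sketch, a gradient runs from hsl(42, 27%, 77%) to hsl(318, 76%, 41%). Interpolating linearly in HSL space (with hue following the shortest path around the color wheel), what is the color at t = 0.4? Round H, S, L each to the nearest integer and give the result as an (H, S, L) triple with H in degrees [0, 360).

(8, 47, 63)

Hue: 318 − 42 = 276°, but |276| > 180 so the shorter arc goes the other way: Δh = 276 − 360 = -84°.
H = 42 + 0.4 × (-84) = 8.4 → 8°
S = 27 + 0.4 × (76 − 27) = 46.6 → 47%
L = 77 + 0.4 × (41 − 77) = 62.6 → 63%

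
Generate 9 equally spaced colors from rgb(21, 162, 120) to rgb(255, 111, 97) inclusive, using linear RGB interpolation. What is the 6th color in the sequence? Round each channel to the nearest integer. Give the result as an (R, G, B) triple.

(167, 130, 106)

With 9 swatches and endpoints inclusive, swatch 6 sits at t = (6 − 1)/(9 − 1) = 5/8 ≈ 0.625.
R = 21 + 0.625 × (255 − 21) = 167.25 → 167
G = 162 + 0.625 × (111 − 162) = 130.125 → 130
B = 120 + 0.625 × (97 − 120) = 105.625 → 106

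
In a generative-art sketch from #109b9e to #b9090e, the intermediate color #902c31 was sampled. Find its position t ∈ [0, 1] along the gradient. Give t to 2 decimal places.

0.76

Invert the lerp on the R channel (largest span, 169): t = (144 − 16) / (185 − 16) = 128/169 = 0.7574.
Check on G: (44 − 155)/(9 − 155) = 0.7603 ✓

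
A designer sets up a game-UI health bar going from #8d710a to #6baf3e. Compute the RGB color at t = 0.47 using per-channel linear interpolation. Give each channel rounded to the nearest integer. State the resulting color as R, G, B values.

#8d710a → (141, 113, 10); #6baf3e → (107, 175, 62).
R = 141 + 0.47 × (107 − 141) = 141 + 0.47 × -34 = 125.02 → 125
G = 113 + 0.47 × (175 − 113) = 113 + 0.47 × 62 = 142.14 → 142
B = 10 + 0.47 × (62 − 10) = 10 + 0.47 × 52 = 34.44 → 34

(125, 142, 34)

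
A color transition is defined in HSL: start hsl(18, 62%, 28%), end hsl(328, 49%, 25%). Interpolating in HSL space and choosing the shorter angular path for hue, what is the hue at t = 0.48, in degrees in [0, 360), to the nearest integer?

Hue: 328 − 18 = 310°, but |310| > 180 so the shorter arc goes the other way: Δh = 310 − 360 = -50°.
H = 18 + 0.48 × (-50) = -6 → -6 → -6 mod 360 = 354°

354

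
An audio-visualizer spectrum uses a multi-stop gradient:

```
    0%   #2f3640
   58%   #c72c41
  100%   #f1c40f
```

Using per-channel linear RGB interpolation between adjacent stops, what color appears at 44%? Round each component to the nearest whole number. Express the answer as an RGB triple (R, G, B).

44% lies between the 0% and 58% stops, so the local fraction is t = (44 − 0)/(58 − 0) = 44/58 ≈ 0.7586.
#2f3640 → (47, 54, 64); #c72c41 → (199, 44, 65).
R = 47 + 0.7586 × (199 − 47) = 162.307 → 162
G = 54 + 0.7586 × (44 − 54) = 46.414 → 46
B = 64 + 0.7586 × (65 − 64) = 64.759 → 65

(162, 46, 65)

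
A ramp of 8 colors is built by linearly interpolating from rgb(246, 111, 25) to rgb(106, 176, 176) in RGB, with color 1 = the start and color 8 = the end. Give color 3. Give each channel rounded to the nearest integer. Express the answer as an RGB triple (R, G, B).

With 8 swatches and endpoints inclusive, swatch 3 sits at t = (3 − 1)/(8 − 1) = 2/7 ≈ 0.2857.
R = 246 + 0.2857 × (106 − 246) = 206.002 → 206
G = 111 + 0.2857 × (176 − 111) = 129.571 → 130
B = 25 + 0.2857 × (176 − 25) = 68.141 → 68

(206, 130, 68)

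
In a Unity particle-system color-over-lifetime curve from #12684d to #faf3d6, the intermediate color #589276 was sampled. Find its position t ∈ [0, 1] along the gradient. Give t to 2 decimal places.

Invert the lerp on the R channel (largest span, 232): t = (88 − 18) / (250 − 18) = 70/232 = 0.30172.
Check on G: (146 − 104)/(243 − 104) = 0.3022 ✓

0.30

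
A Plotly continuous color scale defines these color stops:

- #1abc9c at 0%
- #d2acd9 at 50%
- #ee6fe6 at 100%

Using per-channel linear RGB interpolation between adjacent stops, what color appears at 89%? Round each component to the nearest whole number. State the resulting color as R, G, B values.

89% lies between the 50% and 100% stops, so the local fraction is t = (89 − 50)/(100 − 50) = 39/50 ≈ 0.78.
#d2acd9 → (210, 172, 217); #ee6fe6 → (238, 111, 230).
R = 210 + 0.78 × (238 − 210) = 231.84 → 232
G = 172 + 0.78 × (111 − 172) = 124.42 → 124
B = 217 + 0.78 × (230 − 217) = 227.14 → 227

(232, 124, 227)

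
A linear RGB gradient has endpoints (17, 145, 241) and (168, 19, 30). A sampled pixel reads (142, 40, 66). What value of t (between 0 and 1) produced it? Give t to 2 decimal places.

Invert the lerp on the B channel (largest span, 211): t = (66 − 241) / (30 − 241) = -175/-211 = 0.82938.
Check on R: (142 − 17)/(168 − 17) = 0.8278 ✓

0.83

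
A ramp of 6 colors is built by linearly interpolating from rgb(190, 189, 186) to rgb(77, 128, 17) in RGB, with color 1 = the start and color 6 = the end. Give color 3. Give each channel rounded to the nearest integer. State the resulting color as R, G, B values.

(145, 165, 118)

With 6 swatches and endpoints inclusive, swatch 3 sits at t = (3 − 1)/(6 − 1) = 2/5 ≈ 0.4.
R = 190 + 0.4 × (77 − 190) = 144.8 → 145
G = 189 + 0.4 × (128 − 189) = 164.6 → 165
B = 186 + 0.4 × (17 − 186) = 118.4 → 118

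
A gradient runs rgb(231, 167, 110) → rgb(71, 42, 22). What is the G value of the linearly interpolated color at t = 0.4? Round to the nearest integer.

G = 167 + 0.4 × (42 − 167) = 117 → 117

117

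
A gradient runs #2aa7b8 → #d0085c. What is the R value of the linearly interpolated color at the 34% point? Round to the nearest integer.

98

R₁ = 42 (from #2aa7b8), R₂ = 208 (from #d0085c).
R = 42 + 0.34 × (208 − 42) = 98.44 → 98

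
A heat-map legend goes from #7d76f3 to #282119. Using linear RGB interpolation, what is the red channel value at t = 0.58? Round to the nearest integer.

76

R₁ = 125 (from #7d76f3), R₂ = 40 (from #282119).
R = 125 + 0.58 × (40 − 125) = 75.7 → 76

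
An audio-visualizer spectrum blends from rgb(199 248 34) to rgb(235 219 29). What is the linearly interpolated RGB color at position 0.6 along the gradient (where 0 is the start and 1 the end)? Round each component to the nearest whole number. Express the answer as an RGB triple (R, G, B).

(221, 231, 31)

R = 199 + 0.6 × (235 − 199) = 199 + 0.6 × 36 = 220.6 → 221
G = 248 + 0.6 × (219 − 248) = 248 + 0.6 × -29 = 230.6 → 231
B = 34 + 0.6 × (29 − 34) = 34 + 0.6 × -5 = 31 → 31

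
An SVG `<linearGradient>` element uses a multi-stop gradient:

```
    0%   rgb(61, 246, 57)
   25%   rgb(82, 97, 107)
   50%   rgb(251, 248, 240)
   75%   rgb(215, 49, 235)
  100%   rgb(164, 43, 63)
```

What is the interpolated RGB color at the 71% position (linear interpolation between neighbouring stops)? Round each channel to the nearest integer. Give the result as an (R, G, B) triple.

71% lies between the 50% and 75% stops, so the local fraction is t = (71 − 50)/(75 − 50) = 21/25 ≈ 0.84.
R = 251 + 0.84 × (215 − 251) = 220.76 → 221
G = 248 + 0.84 × (49 − 248) = 80.84 → 81
B = 240 + 0.84 × (235 − 240) = 235.8 → 236

(221, 81, 236)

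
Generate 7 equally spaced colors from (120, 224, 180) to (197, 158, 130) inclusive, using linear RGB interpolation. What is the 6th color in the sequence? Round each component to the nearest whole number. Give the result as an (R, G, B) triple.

With 7 swatches and endpoints inclusive, swatch 6 sits at t = (6 − 1)/(7 − 1) = 5/6 ≈ 0.8333.
R = 120 + 0.8333 × (197 − 120) = 184.164 → 184
G = 224 + 0.8333 × (158 − 224) = 169.002 → 169
B = 180 + 0.8333 × (130 − 180) = 138.335 → 138

(184, 169, 138)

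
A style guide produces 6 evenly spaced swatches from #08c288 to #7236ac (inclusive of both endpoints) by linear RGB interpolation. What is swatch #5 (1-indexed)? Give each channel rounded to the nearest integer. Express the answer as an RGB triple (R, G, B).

With 6 swatches and endpoints inclusive, swatch 5 sits at t = (5 − 1)/(6 − 1) = 4/5 ≈ 0.8.
#08c288 → (8, 194, 136); #7236ac → (114, 54, 172).
R = 8 + 0.8 × (114 − 8) = 92.8 → 93
G = 194 + 0.8 × (54 − 194) = 82 → 82
B = 136 + 0.8 × (172 − 136) = 164.8 → 165

(93, 82, 165)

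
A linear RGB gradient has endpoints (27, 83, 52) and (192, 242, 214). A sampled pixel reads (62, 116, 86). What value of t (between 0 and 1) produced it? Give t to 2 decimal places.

Invert the lerp on the R channel (largest span, 165): t = (62 − 27) / (192 − 27) = 35/165 = 0.21212.
Check on G: (116 − 83)/(242 − 83) = 0.2075 ✓

0.21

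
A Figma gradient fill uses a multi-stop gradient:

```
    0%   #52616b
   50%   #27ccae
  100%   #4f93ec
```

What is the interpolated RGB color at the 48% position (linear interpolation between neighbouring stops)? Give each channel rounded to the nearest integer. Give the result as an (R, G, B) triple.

48% lies between the 0% and 50% stops, so the local fraction is t = (48 − 0)/(50 − 0) = 48/50 ≈ 0.96.
#52616b → (82, 97, 107); #27ccae → (39, 204, 174).
R = 82 + 0.96 × (39 − 82) = 40.72 → 41
G = 97 + 0.96 × (204 − 97) = 199.72 → 200
B = 107 + 0.96 × (174 − 107) = 171.32 → 171

(41, 200, 171)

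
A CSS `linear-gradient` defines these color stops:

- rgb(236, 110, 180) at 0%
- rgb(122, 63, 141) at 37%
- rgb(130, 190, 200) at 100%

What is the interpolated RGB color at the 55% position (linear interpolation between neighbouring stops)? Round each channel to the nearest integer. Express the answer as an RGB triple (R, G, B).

(124, 99, 158)

55% lies between the 37% and 100% stops, so the local fraction is t = (55 − 37)/(100 − 37) = 18/63 ≈ 0.2857.
R = 122 + 0.2857 × (130 − 122) = 124.286 → 124
G = 63 + 0.2857 × (190 − 63) = 99.284 → 99
B = 141 + 0.2857 × (200 − 141) = 157.856 → 158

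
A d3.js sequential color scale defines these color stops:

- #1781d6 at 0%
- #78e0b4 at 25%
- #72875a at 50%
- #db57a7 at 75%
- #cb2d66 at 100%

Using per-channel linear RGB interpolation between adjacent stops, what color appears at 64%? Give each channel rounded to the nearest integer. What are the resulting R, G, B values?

64% lies between the 50% and 75% stops, so the local fraction is t = (64 − 50)/(75 − 50) = 14/25 ≈ 0.56.
#72875a → (114, 135, 90); #db57a7 → (219, 87, 167).
R = 114 + 0.56 × (219 − 114) = 172.8 → 173
G = 135 + 0.56 × (87 − 135) = 108.12 → 108
B = 90 + 0.56 × (167 − 90) = 133.12 → 133

(173, 108, 133)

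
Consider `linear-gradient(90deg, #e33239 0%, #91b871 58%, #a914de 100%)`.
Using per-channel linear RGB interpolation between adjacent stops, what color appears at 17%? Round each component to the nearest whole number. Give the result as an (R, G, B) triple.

(203, 89, 73)

17% lies between the 0% and 58% stops, so the local fraction is t = (17 − 0)/(58 − 0) = 17/58 ≈ 0.2931.
#e33239 → (227, 50, 57); #91b871 → (145, 184, 113).
R = 227 + 0.2931 × (145 − 227) = 202.966 → 203
G = 50 + 0.2931 × (184 − 50) = 89.275 → 89
B = 57 + 0.2931 × (113 − 57) = 73.414 → 73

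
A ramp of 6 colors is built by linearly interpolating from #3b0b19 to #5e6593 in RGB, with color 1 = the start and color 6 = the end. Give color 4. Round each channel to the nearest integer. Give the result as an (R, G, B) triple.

With 6 swatches and endpoints inclusive, swatch 4 sits at t = (4 − 1)/(6 − 1) = 3/5 ≈ 0.6.
#3b0b19 → (59, 11, 25); #5e6593 → (94, 101, 147).
R = 59 + 0.6 × (94 − 59) = 80 → 80
G = 11 + 0.6 × (101 − 11) = 65 → 65
B = 25 + 0.6 × (147 − 25) = 98.2 → 98

(80, 65, 98)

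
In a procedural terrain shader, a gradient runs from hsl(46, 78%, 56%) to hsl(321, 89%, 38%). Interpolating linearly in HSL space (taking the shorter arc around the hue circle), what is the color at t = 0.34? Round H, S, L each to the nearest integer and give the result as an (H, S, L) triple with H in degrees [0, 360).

Hue: 321 − 46 = 275°, but |275| > 180 so the shorter arc goes the other way: Δh = 275 − 360 = -85°.
H = 46 + 0.34 × (-85) = 17.1 → 17°
S = 78 + 0.34 × (89 − 78) = 81.74 → 82%
L = 56 + 0.34 × (38 − 56) = 49.88 → 50%

(17, 82, 50)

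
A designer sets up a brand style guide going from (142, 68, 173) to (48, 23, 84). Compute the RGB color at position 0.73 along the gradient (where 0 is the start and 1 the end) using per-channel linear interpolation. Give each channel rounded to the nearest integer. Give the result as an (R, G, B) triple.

R = 142 + 0.73 × (48 − 142) = 142 + 0.73 × -94 = 73.38 → 73
G = 68 + 0.73 × (23 − 68) = 68 + 0.73 × -45 = 35.15 → 35
B = 173 + 0.73 × (84 − 173) = 173 + 0.73 × -89 = 108.03 → 108

(73, 35, 108)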